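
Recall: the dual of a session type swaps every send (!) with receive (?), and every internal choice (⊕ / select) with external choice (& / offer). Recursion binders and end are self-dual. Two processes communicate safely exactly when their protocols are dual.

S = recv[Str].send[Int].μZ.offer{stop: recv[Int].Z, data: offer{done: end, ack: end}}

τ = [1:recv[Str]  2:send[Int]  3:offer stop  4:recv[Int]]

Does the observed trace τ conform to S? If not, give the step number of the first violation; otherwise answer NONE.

NONE

@1 recv[Str]  ✓  now at send[Int].μZ.…
@2 send[Int]  ✓  now at μZ.…
@3 offer stop  ✓  now at recv[Int].μZ.…
@4 recv[Int]  ✓  now at μZ.…
τ conforms to S (length 4)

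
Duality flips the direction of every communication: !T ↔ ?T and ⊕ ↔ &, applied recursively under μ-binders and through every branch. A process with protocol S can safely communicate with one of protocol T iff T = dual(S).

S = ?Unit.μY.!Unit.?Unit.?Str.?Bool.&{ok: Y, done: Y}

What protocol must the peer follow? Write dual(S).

?Unit = !Unit
  μY = μY  (binder kept)
    !Unit = ?Unit
      ?Unit = !Unit
        ?Str = !Str
          ?Bool = !Bool
            &{ok,done} = ⊕{ok,done}  (offer→select)
              case ok:
                Y ↦ Y
              case done:
                Y ↦ Y

!Unit.μY.?Unit.!Unit.!Str.!Bool.⊕{ok: Y, done: Y}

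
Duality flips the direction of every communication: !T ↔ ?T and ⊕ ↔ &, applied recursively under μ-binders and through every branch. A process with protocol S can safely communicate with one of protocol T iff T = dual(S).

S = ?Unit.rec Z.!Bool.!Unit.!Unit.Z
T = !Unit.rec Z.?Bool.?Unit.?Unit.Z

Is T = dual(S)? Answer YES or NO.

?Unit ‖ !Unit  match
  rec Z ‖ rec Z  match (binder kept)
    !Bool ‖ ?Bool  match
      !Unit ‖ ?Unit  match
        !Unit ‖ ?Unit  match
          Z ‖ Z  match

YES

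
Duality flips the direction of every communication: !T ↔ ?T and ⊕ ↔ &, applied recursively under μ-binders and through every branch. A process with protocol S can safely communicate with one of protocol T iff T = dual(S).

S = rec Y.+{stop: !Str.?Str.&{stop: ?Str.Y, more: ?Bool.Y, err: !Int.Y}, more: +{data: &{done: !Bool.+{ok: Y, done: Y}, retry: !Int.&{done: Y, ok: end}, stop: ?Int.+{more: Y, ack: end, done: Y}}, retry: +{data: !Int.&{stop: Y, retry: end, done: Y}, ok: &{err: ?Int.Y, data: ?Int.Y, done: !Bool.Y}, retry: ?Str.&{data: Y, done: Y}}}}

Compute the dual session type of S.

rec Y.&{stop: ?Str.!Str.+{stop: !Str.Y, more: !Bool.Y, err: ?Int.Y}, more: &{data: +{done: ?Bool.&{ok: Y, done: Y}, retry: ?Int.+{done: Y, ok: end}, stop: !Int.&{more: Y, ack: end, done: Y}}, retry: &{data: ?Int.+{stop: Y, retry: end, done: Y}, ok: +{err: !Int.Y, data: !Int.Y, done: ?Bool.Y}, retry: !Str.+{data: Y, done: Y}}}}

rec Y = rec Y  (μ self-dual)
  +{stop,more} = &{stop,more}  (select→offer)
    • stop:
      !Str = ?Str
        ?Str = !Str
          &{stop,more,err} = +{stop,more,err}  (&→⊕)
            • stop:
              ?Str = !Str
                dual(Y) = Y
            • more:
              ?Bool = !Bool
                dual(Y) = Y
            • err:
              !Int = ?Int
                dual(Y) = Y
    • more:
      +{data,retry} = &{data,retry}  (select→offer)
        • data:
          &{done,retry,stop} = +{done,retry,stop}  (&→⊕)
            • done:
              !Bool = ?Bool
                +{ok,done} = &{ok,done}  (select→offer)
                  • ok:
                    dual(Y) = Y
                  • done:
                    dual(Y) = Y
            • retry:
              !Int = ?Int
                &{done,ok} = +{done,ok}  (&→⊕)
                  • done:
                    dual(Y) = Y
                  • ok:
                    dual(end) = end
            • stop:
              ?Int = !Int
                +{more,ack,done} = &{more,ack,done}  (select→offer)
                  • more:
                    dual(Y) = Y
                  • ack:
                    dual(end) = end
                  • done:
                    dual(Y) = Y
        • retry:
          +{data,ok,retry} = &{data,ok,retry}  (select→offer)
            • data:
              !Int = ?Int
                &{stop,retry,done} = +{stop,retry,done}  (&→⊕)
                  • stop:
                    dual(Y) = Y
                  • retry:
                    dual(end) = end
                  • done:
                    dual(Y) = Y
            • ok:
              &{err,data,done} = +{err,data,done}  (&→⊕)
                • err:
                  ?Int = !Int
                    dual(Y) = Y
                • data:
                  ?Int = !Int
                    dual(Y) = Y
                • done:
                  !Bool = ?Bool
                    dual(Y) = Y
            • retry:
              ?Str = !Str
                &{data,done} = +{data,done}  (&→⊕)
                  • data:
                    dual(Y) = Y
                  • done:
                    dual(Y) = Y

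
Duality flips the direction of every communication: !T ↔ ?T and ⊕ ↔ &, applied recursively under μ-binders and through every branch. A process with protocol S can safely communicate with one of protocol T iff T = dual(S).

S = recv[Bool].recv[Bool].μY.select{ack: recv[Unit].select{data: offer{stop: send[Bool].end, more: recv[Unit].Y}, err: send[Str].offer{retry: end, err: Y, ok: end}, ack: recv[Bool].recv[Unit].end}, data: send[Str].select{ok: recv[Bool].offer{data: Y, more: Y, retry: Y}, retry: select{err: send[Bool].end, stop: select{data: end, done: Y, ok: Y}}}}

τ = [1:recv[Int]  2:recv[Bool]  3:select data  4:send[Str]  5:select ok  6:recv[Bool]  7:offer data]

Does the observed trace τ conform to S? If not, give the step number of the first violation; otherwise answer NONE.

[1] got recv[Int], protocol expects recv[Bool]  ✗

1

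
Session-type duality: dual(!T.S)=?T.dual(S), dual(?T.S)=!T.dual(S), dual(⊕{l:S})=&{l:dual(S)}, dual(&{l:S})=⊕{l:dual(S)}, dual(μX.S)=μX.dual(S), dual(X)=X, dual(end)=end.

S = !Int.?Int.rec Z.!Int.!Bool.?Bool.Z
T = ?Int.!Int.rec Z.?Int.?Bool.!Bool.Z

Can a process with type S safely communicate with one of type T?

!Int | ?Int  match
  ?Int | !Int  match
    rec Z | rec Z  match (μ self-dual)
      !Int | ?Int  match
        !Bool | ?Bool  match
          ?Bool | !Bool  match
            Z | Z  match

YES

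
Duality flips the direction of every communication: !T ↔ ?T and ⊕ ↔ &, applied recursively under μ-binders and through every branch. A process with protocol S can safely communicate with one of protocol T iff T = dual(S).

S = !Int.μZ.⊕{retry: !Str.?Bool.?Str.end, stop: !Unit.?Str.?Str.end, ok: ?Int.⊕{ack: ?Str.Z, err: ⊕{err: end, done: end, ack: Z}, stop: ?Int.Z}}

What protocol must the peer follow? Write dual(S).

!Int → ?Int
  μZ → μZ  (μ self-dual)
    ⊕{retry,stop,ok} → &{retry,stop,ok}  (internal→external)
      [retry]
        !Str → ?Str
          ?Bool → !Bool
            ?Str → !Str
              end self-dual
      [stop]
        !Unit → ?Unit
          ?Str → !Str
            ?Str → !Str
              end self-dual
      [ok]
        ?Int → !Int
          ⊕{ack,err,stop} → &{ack,err,stop}  (internal→external)
            [ack]
              ?Str → !Str
                Z self-dual
            [err]
              ⊕{err,done,ack} → &{err,done,ack}  (internal→external)
                [err]
                  end self-dual
                [done]
                  end self-dual
                [ack]
                  Z self-dual
            [stop]
              ?Int → !Int
                Z self-dual

?Int.μZ.&{retry: ?Str.!Bool.!Str.end, stop: ?Unit.!Str.!Str.end, ok: !Int.&{ack: !Str.Z, err: &{err: end, done: end, ack: Z}, stop: !Int.Z}}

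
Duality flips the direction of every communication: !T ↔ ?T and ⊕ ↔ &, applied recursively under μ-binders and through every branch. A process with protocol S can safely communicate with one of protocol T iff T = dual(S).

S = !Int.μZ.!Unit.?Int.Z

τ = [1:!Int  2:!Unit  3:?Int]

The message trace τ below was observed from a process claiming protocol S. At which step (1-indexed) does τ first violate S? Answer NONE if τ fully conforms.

NONE

[1] !Int  match  cont: μZ.…
[2] !Unit  match  cont: ?Int.μZ.…
[3] ?Int  match  cont: μZ.…
trace exhausted — no violation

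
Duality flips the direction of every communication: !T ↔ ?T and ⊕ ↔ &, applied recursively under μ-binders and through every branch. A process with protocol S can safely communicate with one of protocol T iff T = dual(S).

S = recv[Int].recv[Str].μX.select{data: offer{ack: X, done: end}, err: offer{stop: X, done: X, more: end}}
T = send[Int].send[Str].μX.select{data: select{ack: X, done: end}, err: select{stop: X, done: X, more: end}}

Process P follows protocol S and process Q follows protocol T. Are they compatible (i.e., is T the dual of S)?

NO

recv[Int] ‖ send[Int]  ok
  recv[Str] ‖ send[Str]  ok
    μX ‖ μX  ok (binder kept)
      select{data,err} ‖ select{data,err}  ✗ choice polarity not flipped — not dual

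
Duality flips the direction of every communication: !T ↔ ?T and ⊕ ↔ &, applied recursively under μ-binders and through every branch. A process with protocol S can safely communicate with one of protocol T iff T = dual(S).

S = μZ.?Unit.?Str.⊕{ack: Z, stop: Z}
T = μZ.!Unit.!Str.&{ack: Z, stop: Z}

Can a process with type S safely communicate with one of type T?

YES

μZ | μZ  ✓ (binder kept)
  ?Unit | !Unit  ✓
    ?Str | !Str  ✓
      ⊕{ack,stop} | &{ack,stop}  ✓ same labels
        [ack]
          Z | Z  ✓
        [stop]
          Z | Z  ✓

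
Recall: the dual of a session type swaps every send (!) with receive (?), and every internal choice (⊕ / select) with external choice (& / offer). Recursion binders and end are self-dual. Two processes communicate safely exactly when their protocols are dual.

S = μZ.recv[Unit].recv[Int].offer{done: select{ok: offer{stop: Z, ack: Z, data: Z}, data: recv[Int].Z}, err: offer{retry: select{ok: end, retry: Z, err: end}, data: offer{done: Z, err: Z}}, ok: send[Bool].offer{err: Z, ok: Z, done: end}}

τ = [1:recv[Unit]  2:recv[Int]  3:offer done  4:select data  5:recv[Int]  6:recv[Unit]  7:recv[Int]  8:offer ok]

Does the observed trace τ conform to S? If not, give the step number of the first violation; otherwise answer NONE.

NONE

step 1: recv[Unit]  ✓  cont: recv[Int].offer{done: select{ok: offer{stop: μZ.…, ack: μZ.…, data: μZ.…}, data: recv[Int].μZ.…}, err: offer{retry: select{ok: end, retry: μZ.…, err: end}, data: offer{done: μZ.…, err: μZ.…}}, ok: send[Bool].offer{err: μZ.…, ok: μZ.…, done: end}}
step 2: recv[Int]  ✓  cont: offer{done: select{ok: offer{stop: μZ.…, ack: μZ.…, data: μZ.…}, data: recv[Int].μZ.…}, err: offer{retry: select{ok: end, retry: μZ.…, err: end}, data: offer{done: μZ.…, err: μZ.…}}, ok: send[Bool].offer{err: μZ.…, ok: μZ.…, done: end}}
step 3: offer done  ✓  cont: select{ok: offer{stop: μZ.…, ack: μZ.…, data: μZ.…}, data: recv[Int].μZ.…}
step 4: select data  ✓  cont: recv[Int].μZ.…
step 5: recv[Int]  ✓  cont: μZ.…
step 6: recv[Unit]  ✓  cont: recv[Int].offer{done: select{ok: offer{stop: μZ.…, ack: μZ.…, data: μZ.…}, data: recv[Int].μZ.…}, err: offer{retry: select{ok: end, retry: μZ.…, err: end}, data: offer{done: μZ.…, err: μZ.…}}, ok: send[Bool].offer{err: μZ.…, ok: μZ.…, done: end}}
step 7: recv[Int]  ✓  cont: offer{done: select{ok: offer{stop: μZ.…, ack: μZ.…, data: μZ.…}, data: recv[Int].μZ.…}, err: offer{retry: select{ok: end, retry: μZ.…, err: end}, data: offer{done: μZ.…, err: μZ.…}}, ok: send[Bool].offer{err: μZ.…, ok: μZ.…, done: end}}
step 8: offer ok  ✓  cont: send[Bool].offer{err: μZ.…, ok: μZ.…, done: end}
trace exhausted — no violation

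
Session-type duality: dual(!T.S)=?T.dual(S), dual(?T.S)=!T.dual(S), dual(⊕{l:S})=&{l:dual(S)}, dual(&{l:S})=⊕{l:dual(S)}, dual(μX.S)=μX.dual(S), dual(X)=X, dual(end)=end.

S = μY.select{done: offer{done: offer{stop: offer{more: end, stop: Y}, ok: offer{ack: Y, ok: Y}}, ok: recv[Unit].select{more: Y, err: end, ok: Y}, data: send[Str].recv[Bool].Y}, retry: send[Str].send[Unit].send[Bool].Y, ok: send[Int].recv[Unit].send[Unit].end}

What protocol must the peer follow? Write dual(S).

μY ↦ μY  (μ self-dual)
  select{done,retry,ok} ↦ offer{done,retry,ok}  (internal→external)
    • done:
      offer{done,ok,data} ↦ select{done,ok,data}  (&→⊕)
        • done:
          offer{stop,ok} ↦ select{stop,ok}  (&→⊕)
            • stop:
              offer{more,stop} ↦ select{more,stop}  (&→⊕)
                • more:
                  end self-dual
                • stop:
                  Y self-dual
            • ok:
              offer{ack,ok} ↦ select{ack,ok}  (&→⊕)
                • ack:
                  Y self-dual
                • ok:
                  Y self-dual
        • ok:
          recv[Unit] ↦ send[Unit]
            select{more,err,ok} ↦ offer{more,err,ok}  (internal→external)
              • more:
                Y self-dual
              • err:
                end self-dual
              • ok:
                Y self-dual
        • data:
          send[Str] ↦ recv[Str]
            recv[Bool] ↦ send[Bool]
              Y self-dual
    • retry:
      send[Str] ↦ recv[Str]
        send[Unit] ↦ recv[Unit]
          send[Bool] ↦ recv[Bool]
            Y self-dual
    • ok:
      send[Int] ↦ recv[Int]
        recv[Unit] ↦ send[Unit]
          send[Unit] ↦ recv[Unit]
            end self-dual

μY.offer{done: select{done: select{stop: select{more: end, stop: Y}, ok: select{ack: Y, ok: Y}}, ok: send[Unit].offer{more: Y, err: end, ok: Y}, data: recv[Str].send[Bool].Y}, retry: recv[Str].recv[Unit].recv[Bool].Y, ok: recv[Int].send[Unit].recv[Unit].end}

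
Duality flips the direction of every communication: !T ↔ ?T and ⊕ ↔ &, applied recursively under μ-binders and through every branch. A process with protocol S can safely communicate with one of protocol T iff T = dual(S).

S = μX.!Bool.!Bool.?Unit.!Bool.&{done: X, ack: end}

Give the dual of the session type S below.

μX = μX  (binder kept)
  !Bool = ?Bool
    !Bool = ?Bool
      ?Unit = !Unit
        !Bool = ?Bool
          &{done,ack} = ⊕{done,ack}  (&→⊕)
            • done:
              dual(X) = X
            • ack:
              dual(end) = end

μX.?Bool.?Bool.!Unit.?Bool.⊕{done: X, ack: end}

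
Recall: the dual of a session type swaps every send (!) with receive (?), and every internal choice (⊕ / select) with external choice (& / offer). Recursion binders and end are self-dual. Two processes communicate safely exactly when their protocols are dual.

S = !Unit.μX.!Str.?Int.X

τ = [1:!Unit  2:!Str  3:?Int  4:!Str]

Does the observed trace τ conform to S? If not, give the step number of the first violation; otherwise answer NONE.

NONE

[1] !Unit  ok  cont: μX.…
[2] !Str  ok  cont: ?Int.μX.…
[3] ?Int  ok  cont: μX.…
[4] !Str  ok  cont: ?Int.μX.…
all 4 steps conform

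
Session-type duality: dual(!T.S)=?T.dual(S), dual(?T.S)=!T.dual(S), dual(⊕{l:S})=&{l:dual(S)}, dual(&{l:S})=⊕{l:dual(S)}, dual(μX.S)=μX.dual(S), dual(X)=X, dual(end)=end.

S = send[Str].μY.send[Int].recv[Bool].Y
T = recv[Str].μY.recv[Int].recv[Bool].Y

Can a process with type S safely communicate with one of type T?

NO

send[Str] vs recv[Str]  ok
  μY vs μY  ok (binder kept)
    send[Int] vs recv[Int]  ok
      recv[Bool] vs recv[Bool]  ✗ same direction on both sides — not dual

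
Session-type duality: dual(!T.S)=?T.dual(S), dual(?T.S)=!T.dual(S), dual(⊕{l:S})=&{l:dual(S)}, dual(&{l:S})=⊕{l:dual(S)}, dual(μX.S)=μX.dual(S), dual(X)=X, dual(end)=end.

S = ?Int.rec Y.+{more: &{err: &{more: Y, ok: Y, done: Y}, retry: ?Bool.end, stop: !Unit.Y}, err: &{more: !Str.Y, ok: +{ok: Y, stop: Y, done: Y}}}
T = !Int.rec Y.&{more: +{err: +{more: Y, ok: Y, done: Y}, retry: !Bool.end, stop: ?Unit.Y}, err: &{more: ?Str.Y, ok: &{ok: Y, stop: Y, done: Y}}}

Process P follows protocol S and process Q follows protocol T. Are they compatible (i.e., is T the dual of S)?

NO

?Int vs !Int  ✓
  rec Y vs rec Y  ✓ (rec unchanged)
    +{more,err} vs &{more,err}  ✓ same labels
      • more:
        &{err,retry,stop} vs +{err,retry,stop}  ✓ same labels
          • err:
            &{more,ok,done} vs +{more,ok,done}  ✓ same labels
              • more:
                Y vs Y  ✓
              • ok:
                Y vs Y  ✓
              • done:
                Y vs Y  ✓
          • retry:
            ?Bool vs !Bool  ✓
              end vs end  ✓
          • stop:
            !Unit vs ?Unit  ✓
              Y vs Y  ✓
      • err:
        &{more,ok} vs &{more,ok}  ✗ choice polarity not flipped — not dual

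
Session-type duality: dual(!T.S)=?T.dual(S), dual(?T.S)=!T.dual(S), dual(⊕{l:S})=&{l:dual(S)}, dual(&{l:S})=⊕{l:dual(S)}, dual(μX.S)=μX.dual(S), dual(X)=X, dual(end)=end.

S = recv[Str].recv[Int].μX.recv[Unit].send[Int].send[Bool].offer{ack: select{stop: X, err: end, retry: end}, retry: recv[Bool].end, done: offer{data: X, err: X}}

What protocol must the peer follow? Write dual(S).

recv[Str] = send[Str]
  recv[Int] = send[Int]
    μX = μX  (μ self-dual)
      recv[Unit] = send[Unit]
        send[Int] = recv[Int]
          send[Bool] = recv[Bool]
            offer{ack,retry,done} = select{ack,retry,done}  (offer→select)
              case ack:
                select{stop,err,retry} = offer{stop,err,retry}  (⊕→&)
                  case stop:
                    X ↦ X
                  case err:
                    end ↦ end
                  case retry:
                    end ↦ end
              case retry:
                recv[Bool] = send[Bool]
                  end ↦ end
              case done:
                offer{data,err} = select{data,err}  (offer→select)
                  case data:
                    X ↦ X
                  case err:
                    X ↦ X

send[Str].send[Int].μX.send[Unit].recv[Int].recv[Bool].select{ack: offer{stop: X, err: end, retry: end}, retry: send[Bool].end, done: select{data: X, err: X}}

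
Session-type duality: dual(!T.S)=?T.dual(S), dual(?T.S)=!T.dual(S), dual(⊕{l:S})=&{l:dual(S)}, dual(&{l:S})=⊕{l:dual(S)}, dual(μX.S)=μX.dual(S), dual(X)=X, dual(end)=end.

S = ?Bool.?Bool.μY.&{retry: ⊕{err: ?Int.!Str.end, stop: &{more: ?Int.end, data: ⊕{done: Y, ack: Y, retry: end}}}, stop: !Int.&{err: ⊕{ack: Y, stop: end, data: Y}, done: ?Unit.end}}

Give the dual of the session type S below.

?Bool = !Bool
  ?Bool = !Bool
    μY = μY  (μ self-dual)
      &{retry,stop} = ⊕{retry,stop}  (&→⊕)
        [retry]
          ⊕{err,stop} = &{err,stop}  (select→offer)
            [err]
              ?Int = !Int
                !Str = ?Str
                  end ↦ end
            [stop]
              &{more,data} = ⊕{more,data}  (&→⊕)
                [more]
                  ?Int = !Int
                    end ↦ end
                [data]
                  ⊕{done,ack,retry} = &{done,ack,retry}  (select→offer)
                    [done]
                      Y ↦ Y
                    [ack]
                      Y ↦ Y
                    [retry]
                      end ↦ end
        [stop]
          !Int = ?Int
            &{err,done} = ⊕{err,done}  (&→⊕)
              [err]
                ⊕{ack,stop,data} = &{ack,stop,data}  (select→offer)
                  [ack]
                    Y ↦ Y
                  [stop]
                    end ↦ end
                  [data]
                    Y ↦ Y
              [done]
                ?Unit = !Unit
                  end ↦ end

!Bool.!Bool.μY.⊕{retry: &{err: !Int.?Str.end, stop: ⊕{more: !Int.end, data: &{done: Y, ack: Y, retry: end}}}, stop: ?Int.⊕{err: &{ack: Y, stop: end, data: Y}, done: !Unit.end}}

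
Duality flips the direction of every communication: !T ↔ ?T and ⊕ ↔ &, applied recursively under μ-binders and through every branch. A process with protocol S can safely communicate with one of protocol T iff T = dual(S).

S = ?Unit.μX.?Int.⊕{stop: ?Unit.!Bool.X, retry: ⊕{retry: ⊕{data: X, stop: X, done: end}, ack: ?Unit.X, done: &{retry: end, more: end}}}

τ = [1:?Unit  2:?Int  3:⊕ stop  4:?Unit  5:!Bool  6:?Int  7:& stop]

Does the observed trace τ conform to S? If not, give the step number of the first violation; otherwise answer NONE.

7

[1] ?Unit  ✓  now at μX.…
[2] ?Int  ✓  now at ⊕{stop: ?Unit.!Bool.μX.…, retry: ⊕{retry: ⊕{data: μX.…, stop: μX.…, done: end}, ack: ?Unit.μX.…, done: &{retry: end, more: end}}}
[3] ⊕ stop  ✓  now at ?Unit.!Bool.μX.…
[4] ?Unit  ✓  now at !Bool.μX.…
[5] !Bool  ✓  now at μX.…
[6] ?Int  ✓  now at ⊕{stop: ?Unit.!Bool.μX.…, retry: ⊕{retry: ⊕{data: μX.…, stop: μX.…, done: end}, ack: ?Unit.μX.…, done: &{retry: end, more: end}}}
[7] got & stop, protocol expects ⊕ stop or ⊕ retry  ✗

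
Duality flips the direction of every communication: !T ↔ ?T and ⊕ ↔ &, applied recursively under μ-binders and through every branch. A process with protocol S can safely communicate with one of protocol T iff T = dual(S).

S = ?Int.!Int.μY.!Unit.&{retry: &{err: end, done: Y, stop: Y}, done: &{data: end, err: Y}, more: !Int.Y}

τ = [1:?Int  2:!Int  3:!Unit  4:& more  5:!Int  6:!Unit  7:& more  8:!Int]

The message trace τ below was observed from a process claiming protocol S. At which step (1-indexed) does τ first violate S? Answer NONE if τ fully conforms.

@1 ?Int  ok  state: !Int.μY.…
@2 !Int  ok  state: μY.…
@3 !Unit  ok  state: &{retry: &{err: end, done: μY.…, stop: μY.…}, done: &{data: end, err: μY.…}, more: !Int.μY.…}
@4 & more  ok  state: !Int.μY.…
@5 !Int  ok  state: μY.…
@6 !Unit  ok  state: &{retry: &{err: end, done: μY.…, stop: μY.…}, done: &{data: end, err: μY.…}, more: !Int.μY.…}
@7 & more  ok  state: !Int.μY.…
@8 !Int  ok  state: μY.…
all 8 steps conform

NONE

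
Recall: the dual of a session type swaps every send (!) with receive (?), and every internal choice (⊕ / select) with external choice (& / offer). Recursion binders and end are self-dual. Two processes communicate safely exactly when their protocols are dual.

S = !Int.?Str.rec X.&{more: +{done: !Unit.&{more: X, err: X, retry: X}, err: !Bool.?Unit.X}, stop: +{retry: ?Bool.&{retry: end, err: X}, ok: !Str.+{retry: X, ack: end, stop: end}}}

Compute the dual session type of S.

!Int ↦ ?Int
  ?Str ↦ !Str
    rec X ↦ rec X  (μ self-dual)
      &{more,stop} ↦ +{more,stop}  (&→⊕)
        case more:
          +{done,err} ↦ &{done,err}  (select→offer)
            case done:
              !Unit ↦ ?Unit
                &{more,err,retry} ↦ +{more,err,retry}  (&→⊕)
                  case more:
                    X ↦ X
                  case err:
                    X ↦ X
                  case retry:
                    X ↦ X
            case err:
              !Bool ↦ ?Bool
                ?Unit ↦ !Unit
                  X ↦ X
        case stop:
          +{retry,ok} ↦ &{retry,ok}  (select→offer)
            case retry:
              ?Bool ↦ !Bool
                &{retry,err} ↦ +{retry,err}  (&→⊕)
                  case retry:
                    end ↦ end
                  case err:
                    X ↦ X
            case ok:
              !Str ↦ ?Str
                +{retry,ack,stop} ↦ &{retry,ack,stop}  (select→offer)
                  case retry:
                    X ↦ X
                  case ack:
                    end ↦ end
                  case stop:
                    end ↦ end

?Int.!Str.rec X.+{more: &{done: ?Unit.+{more: X, err: X, retry: X}, err: ?Bool.!Unit.X}, stop: &{retry: !Bool.+{retry: end, err: X}, ok: ?Str.&{retry: X, ack: end, stop: end}}}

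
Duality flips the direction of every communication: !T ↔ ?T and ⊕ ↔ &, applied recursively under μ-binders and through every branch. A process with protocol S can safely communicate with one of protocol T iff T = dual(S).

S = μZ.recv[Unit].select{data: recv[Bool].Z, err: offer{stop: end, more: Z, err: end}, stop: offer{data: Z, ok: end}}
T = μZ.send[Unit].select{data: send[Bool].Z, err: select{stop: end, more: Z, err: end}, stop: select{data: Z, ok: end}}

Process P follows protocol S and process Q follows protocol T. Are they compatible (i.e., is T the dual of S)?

NO

μZ ‖ μZ  match (rec unchanged)
  recv[Unit] ‖ send[Unit]  match
    select{data,err,stop} ‖ select{data,err,stop}  ✗ choice polarity not flipped — not dual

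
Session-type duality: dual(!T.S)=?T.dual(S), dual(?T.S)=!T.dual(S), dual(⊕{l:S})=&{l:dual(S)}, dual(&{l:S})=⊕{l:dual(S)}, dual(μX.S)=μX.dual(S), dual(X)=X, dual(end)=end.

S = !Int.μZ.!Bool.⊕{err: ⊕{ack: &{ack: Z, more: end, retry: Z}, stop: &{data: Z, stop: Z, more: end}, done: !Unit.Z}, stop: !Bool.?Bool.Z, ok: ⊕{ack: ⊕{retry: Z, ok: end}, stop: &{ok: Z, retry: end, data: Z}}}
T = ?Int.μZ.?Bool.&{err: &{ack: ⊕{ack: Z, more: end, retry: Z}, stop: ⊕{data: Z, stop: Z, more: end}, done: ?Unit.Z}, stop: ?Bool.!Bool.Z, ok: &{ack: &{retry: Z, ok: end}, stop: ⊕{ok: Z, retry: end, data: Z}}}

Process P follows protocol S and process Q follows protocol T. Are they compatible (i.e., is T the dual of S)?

!Int vs ?Int  ✓
  μZ vs μZ  ✓ (rec unchanged)
    !Bool vs ?Bool  ✓
      ⊕{err,stop,ok} vs &{err,stop,ok}  ✓ label sets agree
        [err]
          ⊕{ack,stop,done} vs &{ack,stop,done}  ✓ label sets agree
            [ack]
              &{ack,more,retry} vs ⊕{ack,more,retry}  ✓ label sets agree
                [ack]
                  Z vs Z  ✓
                [more]
                  end vs end  ✓
                [retry]
                  Z vs Z  ✓
            [stop]
              &{data,stop,more} vs ⊕{data,stop,more}  ✓ label sets agree
                [data]
                  Z vs Z  ✓
                [stop]
                  Z vs Z  ✓
                [more]
                  end vs end  ✓
            [done]
              !Unit vs ?Unit  ✓
                Z vs Z  ✓
        [stop]
          !Bool vs ?Bool  ✓
            ?Bool vs !Bool  ✓
              Z vs Z  ✓
        [ok]
          ⊕{ack,stop} vs &{ack,stop}  ✓ label sets agree
            [ack]
              ⊕{retry,ok} vs &{retry,ok}  ✓ label sets agree
                [retry]
                  Z vs Z  ✓
                [ok]
                  end vs end  ✓
            [stop]
              &{ok,retry,data} vs ⊕{ok,retry,data}  ✓ label sets agree
                [ok]
                  Z vs Z  ✓
                [retry]
                  end vs end  ✓
                [data]
                  Z vs Z  ✓

YES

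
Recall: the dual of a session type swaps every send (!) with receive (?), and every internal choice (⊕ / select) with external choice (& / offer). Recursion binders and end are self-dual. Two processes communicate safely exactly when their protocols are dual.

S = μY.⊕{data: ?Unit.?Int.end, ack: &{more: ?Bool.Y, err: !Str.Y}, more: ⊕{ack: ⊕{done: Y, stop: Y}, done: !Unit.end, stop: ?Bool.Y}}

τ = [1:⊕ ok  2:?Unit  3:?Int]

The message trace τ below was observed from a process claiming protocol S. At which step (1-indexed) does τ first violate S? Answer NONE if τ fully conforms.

@1 got ⊕ ok, protocol expects ⊕ data or ⊕ ack or ⊕ more  ✗

1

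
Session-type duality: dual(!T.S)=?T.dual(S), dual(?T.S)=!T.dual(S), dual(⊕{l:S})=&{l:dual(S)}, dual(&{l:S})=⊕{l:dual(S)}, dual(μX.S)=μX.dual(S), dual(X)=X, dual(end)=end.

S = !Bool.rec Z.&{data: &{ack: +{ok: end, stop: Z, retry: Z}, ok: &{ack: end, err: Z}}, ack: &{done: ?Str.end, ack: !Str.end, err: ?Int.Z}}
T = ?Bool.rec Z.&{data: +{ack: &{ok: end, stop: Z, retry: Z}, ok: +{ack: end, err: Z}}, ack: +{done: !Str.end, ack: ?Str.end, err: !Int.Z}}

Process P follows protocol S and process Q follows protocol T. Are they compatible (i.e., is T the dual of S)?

NO

!Bool | ?Bool  ✓
  rec Z | rec Z  ✓ (rec unchanged)
    &{data,ack} | &{data,ack}  ✗ choice polarity not flipped — not dual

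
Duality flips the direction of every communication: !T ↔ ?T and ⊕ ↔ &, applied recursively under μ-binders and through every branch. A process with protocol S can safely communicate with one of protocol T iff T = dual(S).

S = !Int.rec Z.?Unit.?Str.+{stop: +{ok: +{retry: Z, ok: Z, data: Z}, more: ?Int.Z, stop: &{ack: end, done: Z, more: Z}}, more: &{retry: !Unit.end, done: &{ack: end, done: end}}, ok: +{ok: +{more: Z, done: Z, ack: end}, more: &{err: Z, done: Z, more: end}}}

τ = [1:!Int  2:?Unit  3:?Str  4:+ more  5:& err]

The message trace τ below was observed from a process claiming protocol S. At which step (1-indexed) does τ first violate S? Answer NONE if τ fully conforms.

5

@1 !Int  ok  residual = rec Z.…
@2 ?Unit  ok  residual = ?Str.+{stop: +{ok: +{retry: rec Z.…, ok: rec Z.…, data: rec Z.…}, more: ?Int.rec Z.…, stop: &{ack: end, done: rec Z.…, more: rec Z.…}}, more: &{retry: !Unit.end, done: &{ack: end, done: end}}, ok: +{ok: +{more: rec Z.…, done: rec Z.…, ack: end}, more: &{err: rec Z.…, done: rec Z.…, more: end}}}
@3 ?Str  ok  residual = +{stop: +{ok: +{retry: rec Z.…, ok: rec Z.…, data: rec Z.…}, more: ?Int.rec Z.…, stop: &{ack: end, done: rec Z.…, more: rec Z.…}}, more: &{retry: !Unit.end, done: &{ack: end, done: end}}, ok: +{ok: +{more: rec Z.…, done: rec Z.…, ack: end}, more: &{err: rec Z.…, done: rec Z.…, more: end}}}
@4 + more  ok  residual = &{retry: !Unit.end, done: &{ack: end, done: end}}
@5 got & err, protocol expects & retry or & done  ✗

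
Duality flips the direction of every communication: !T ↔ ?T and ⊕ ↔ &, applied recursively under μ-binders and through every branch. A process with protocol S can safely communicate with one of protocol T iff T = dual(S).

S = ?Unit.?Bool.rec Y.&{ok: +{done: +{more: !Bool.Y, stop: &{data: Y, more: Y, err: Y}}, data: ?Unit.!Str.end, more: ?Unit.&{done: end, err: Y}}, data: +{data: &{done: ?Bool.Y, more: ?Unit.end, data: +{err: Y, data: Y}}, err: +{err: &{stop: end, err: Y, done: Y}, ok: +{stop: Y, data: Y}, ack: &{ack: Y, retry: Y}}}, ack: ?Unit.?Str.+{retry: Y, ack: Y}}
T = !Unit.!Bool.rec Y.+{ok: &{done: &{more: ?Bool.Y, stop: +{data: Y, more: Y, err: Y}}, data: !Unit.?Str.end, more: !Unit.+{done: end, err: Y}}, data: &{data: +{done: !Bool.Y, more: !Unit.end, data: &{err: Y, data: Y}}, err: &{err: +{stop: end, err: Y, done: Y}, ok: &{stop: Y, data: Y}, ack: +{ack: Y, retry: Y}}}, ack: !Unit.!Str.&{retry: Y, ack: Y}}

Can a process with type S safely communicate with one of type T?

?Unit ‖ !Unit  ✓
  ?Bool ‖ !Bool  ✓
    rec Y ‖ rec Y  ✓ (μ self-dual)
      &{ok,data,ack} ‖ +{ok,data,ack}  ✓ label sets agree
        • ok:
          +{done,data,more} ‖ &{done,data,more}  ✓ label sets agree
            • done:
              +{more,stop} ‖ &{more,stop}  ✓ label sets agree
                • more:
                  !Bool ‖ ?Bool  ✓
                    Y ‖ Y  ✓
                • stop:
                  &{data,more,err} ‖ +{data,more,err}  ✓ label sets agree
                    • data:
                      Y ‖ Y  ✓
                    • more:
                      Y ‖ Y  ✓
                    • err:
                      Y ‖ Y  ✓
            • data:
              ?Unit ‖ !Unit  ✓
                !Str ‖ ?Str  ✓
                  end ‖ end  ✓
            • more:
              ?Unit ‖ !Unit  ✓
                &{done,err} ‖ +{done,err}  ✓ label sets agree
                  • done:
                    end ‖ end  ✓
                  • err:
                    Y ‖ Y  ✓
        • data:
          +{data,err} ‖ &{data,err}  ✓ label sets agree
            • data:
              &{done,more,data} ‖ +{done,more,data}  ✓ label sets agree
                • done:
                  ?Bool ‖ !Bool  ✓
                    Y ‖ Y  ✓
                • more:
                  ?Unit ‖ !Unit  ✓
                    end ‖ end  ✓
                • data:
                  +{err,data} ‖ &{err,data}  ✓ label sets agree
                    • err:
                      Y ‖ Y  ✓
                    • data:
                      Y ‖ Y  ✓
            • err:
              +{err,ok,ack} ‖ &{err,ok,ack}  ✓ label sets agree
                • err:
                  &{stop,err,done} ‖ +{stop,err,done}  ✓ label sets agree
                    • stop:
                      end ‖ end  ✓
                    • err:
                      Y ‖ Y  ✓
                    • done:
                      Y ‖ Y  ✓
                • ok:
                  +{stop,data} ‖ &{stop,data}  ✓ label sets agree
                    • stop:
                      Y ‖ Y  ✓
                    • data:
                      Y ‖ Y  ✓
                • ack:
                  &{ack,retry} ‖ +{ack,retry}  ✓ label sets agree
                    • ack:
                      Y ‖ Y  ✓
                    • retry:
                      Y ‖ Y  ✓
        • ack:
          ?Unit ‖ !Unit  ✓
            ?Str ‖ !Str  ✓
              +{retry,ack} ‖ &{retry,ack}  ✓ label sets agree
                • retry:
                  Y ‖ Y  ✓
                • ack:
                  Y ‖ Y  ✓

YES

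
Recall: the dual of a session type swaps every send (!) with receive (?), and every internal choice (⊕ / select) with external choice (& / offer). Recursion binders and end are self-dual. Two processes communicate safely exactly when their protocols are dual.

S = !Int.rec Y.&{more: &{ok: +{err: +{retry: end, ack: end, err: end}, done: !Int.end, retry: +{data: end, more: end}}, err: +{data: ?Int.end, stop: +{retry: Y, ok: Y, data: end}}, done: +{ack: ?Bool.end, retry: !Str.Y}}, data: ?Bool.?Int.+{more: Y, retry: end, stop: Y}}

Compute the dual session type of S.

?Int.rec Y.+{more: +{ok: &{err: &{retry: end, ack: end, err: end}, done: ?Int.end, retry: &{data: end, more: end}}, err: &{data: !Int.end, stop: &{retry: Y, ok: Y, data: end}}, done: &{ack: !Bool.end, retry: ?Str.Y}}, data: !Bool.!Int.&{more: Y, retry: end, stop: Y}}

!Int → ?Int
  rec Y → rec Y  (rec unchanged)
    &{more,data} → +{more,data}  (offer→select)
      case more:
        &{ok,err,done} → +{ok,err,done}  (offer→select)
          case ok:
            +{err,done,retry} → &{err,done,retry}  (⊕→&)
              case err:
                +{retry,ack,err} → &{retry,ack,err}  (⊕→&)
                  case retry:
                    end self-dual
                  case ack:
                    end self-dual
                  case err:
                    end self-dual
              case done:
                !Int → ?Int
                  end self-dual
              case retry:
                +{data,more} → &{data,more}  (⊕→&)
                  case data:
                    end self-dual
                  case more:
                    end self-dual
          case err:
            +{data,stop} → &{data,stop}  (⊕→&)
              case data:
                ?Int → !Int
                  end self-dual
              case stop:
                +{retry,ok,data} → &{retry,ok,data}  (⊕→&)
                  case retry:
                    Y self-dual
                  case ok:
                    Y self-dual
                  case data:
                    end self-dual
          case done:
            +{ack,retry} → &{ack,retry}  (⊕→&)
              case ack:
                ?Bool → !Bool
                  end self-dual
              case retry:
                !Str → ?Str
                  Y self-dual
      case data:
        ?Bool → !Bool
          ?Int → !Int
            +{more,retry,stop} → &{more,retry,stop}  (⊕→&)
              case more:
                Y self-dual
              case retry:
                end self-dual
              case stop:
                Y self-dual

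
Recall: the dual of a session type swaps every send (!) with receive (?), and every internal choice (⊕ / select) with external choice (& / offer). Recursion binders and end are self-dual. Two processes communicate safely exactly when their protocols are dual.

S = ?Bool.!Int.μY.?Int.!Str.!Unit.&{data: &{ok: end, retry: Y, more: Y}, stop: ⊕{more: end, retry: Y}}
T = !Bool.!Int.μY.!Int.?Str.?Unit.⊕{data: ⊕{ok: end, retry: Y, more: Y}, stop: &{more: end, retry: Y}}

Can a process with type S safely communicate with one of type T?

?Bool vs !Bool  ok
  !Int vs !Int  ✗ same direction on both sides — not dual

NO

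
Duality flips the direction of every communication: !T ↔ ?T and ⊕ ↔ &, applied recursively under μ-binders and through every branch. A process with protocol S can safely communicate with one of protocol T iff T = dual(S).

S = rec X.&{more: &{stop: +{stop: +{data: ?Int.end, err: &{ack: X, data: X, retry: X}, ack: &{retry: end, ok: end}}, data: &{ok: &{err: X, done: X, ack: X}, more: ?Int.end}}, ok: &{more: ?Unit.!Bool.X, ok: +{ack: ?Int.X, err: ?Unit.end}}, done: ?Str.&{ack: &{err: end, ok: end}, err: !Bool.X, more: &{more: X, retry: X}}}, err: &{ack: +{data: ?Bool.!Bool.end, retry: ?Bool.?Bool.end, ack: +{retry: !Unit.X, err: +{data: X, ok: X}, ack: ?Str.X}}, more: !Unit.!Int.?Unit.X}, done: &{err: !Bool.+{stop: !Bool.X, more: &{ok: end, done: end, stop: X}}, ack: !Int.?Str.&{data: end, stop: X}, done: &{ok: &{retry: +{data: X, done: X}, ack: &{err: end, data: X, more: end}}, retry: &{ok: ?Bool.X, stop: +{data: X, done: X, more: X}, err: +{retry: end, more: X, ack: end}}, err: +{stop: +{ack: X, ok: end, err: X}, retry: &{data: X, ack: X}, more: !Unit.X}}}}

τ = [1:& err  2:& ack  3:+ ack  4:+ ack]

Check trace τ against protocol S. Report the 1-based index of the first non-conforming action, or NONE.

step 1: & err  ok  now at &{ack: +{data: ?Bool.!Bool.end, retry: ?Bool.?Bool.end, ack: +{retry: !Unit.rec X.…, err: +{data: rec X.…, ok: rec X.…}, ack: ?Str.rec X.…}}, more: !Unit.!Int.?Unit.rec X.…}
step 2: & ack  ok  now at +{data: ?Bool.!Bool.end, retry: ?Bool.?Bool.end, ack: +{retry: !Unit.rec X.…, err: +{data: rec X.…, ok: rec X.…}, ack: ?Str.rec X.…}}
step 3: + ack  ok  now at +{retry: !Unit.rec X.…, err: +{data: rec X.…, ok: rec X.…}, ack: ?Str.rec X.…}
step 4: + ack  ok  now at ?Str.rec X.…
τ conforms to S (length 4)

NONE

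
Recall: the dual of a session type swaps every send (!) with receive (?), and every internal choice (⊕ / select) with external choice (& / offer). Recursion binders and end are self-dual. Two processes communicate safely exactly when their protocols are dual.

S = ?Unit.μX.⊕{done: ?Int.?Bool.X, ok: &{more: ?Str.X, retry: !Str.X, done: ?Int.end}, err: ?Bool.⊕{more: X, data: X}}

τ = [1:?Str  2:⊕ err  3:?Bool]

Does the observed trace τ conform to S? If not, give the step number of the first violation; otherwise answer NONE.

1

[1] got ?Str, protocol expects ?Unit  ✗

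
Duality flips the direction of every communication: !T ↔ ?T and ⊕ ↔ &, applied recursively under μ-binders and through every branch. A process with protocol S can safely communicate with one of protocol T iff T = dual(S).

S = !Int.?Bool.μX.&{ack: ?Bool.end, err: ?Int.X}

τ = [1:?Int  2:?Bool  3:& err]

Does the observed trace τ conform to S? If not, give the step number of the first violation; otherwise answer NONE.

1

step 1: got ?Int, protocol expects !Int  ✗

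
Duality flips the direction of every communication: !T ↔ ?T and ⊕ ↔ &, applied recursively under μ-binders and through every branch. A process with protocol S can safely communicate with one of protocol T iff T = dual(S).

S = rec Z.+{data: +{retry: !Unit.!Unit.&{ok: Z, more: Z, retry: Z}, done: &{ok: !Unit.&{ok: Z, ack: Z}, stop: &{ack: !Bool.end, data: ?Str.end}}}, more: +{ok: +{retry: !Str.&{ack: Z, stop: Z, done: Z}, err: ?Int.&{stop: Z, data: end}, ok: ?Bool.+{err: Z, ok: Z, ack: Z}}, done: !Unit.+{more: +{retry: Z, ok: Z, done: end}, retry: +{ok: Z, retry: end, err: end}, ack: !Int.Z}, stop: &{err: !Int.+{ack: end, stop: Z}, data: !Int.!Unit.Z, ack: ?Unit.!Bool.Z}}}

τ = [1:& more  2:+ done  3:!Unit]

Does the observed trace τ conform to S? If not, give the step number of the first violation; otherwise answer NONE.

step 1: got & more, protocol expects + data or + more  ✗

1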